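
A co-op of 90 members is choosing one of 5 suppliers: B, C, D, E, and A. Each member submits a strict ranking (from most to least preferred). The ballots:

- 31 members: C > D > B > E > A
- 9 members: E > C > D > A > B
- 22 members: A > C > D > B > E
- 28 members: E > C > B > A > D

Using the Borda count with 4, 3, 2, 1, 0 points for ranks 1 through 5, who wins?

B: 31·2 + 9·0 + 22·1 + 28·2 = 140
C: 31·4 + 9·3 + 22·3 + 28·3 = 301
D: 31·3 + 9·2 + 22·2 + 28·0 = 155
E: 31·1 + 9·4 + 22·0 + 28·4 = 179
A: 31·0 + 9·1 + 22·4 + 28·1 = 125
C has the highest Borda score (301).

C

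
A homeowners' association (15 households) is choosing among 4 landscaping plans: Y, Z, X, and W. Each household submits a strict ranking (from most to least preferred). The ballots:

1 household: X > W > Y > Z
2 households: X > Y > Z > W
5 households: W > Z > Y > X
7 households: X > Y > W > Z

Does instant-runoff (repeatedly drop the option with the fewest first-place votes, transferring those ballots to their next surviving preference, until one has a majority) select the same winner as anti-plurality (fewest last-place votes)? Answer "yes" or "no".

Instant-runoff — R1 Y 0, Z 0, X 10, W 5 (X winner). Winner: X.
Anti-plurality — last-place votes: Y 0, Z 8, X 5, W 2. Winner: Y.
The two methods disagree.

no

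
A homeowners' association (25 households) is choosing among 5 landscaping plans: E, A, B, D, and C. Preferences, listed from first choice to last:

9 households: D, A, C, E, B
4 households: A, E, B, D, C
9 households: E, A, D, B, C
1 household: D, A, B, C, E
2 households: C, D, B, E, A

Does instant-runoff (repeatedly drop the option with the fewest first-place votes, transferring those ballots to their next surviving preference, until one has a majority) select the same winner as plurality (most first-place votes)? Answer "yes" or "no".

Instant-runoff — R1 E 9, A 4, B 0, D 10, C 2 (B out); R2 E 9, A 4, D 10, C 2 (C out); R3 E 9, A 4, D 12 (A out); R4 E 13, D 12 (E winner). Winner: E.
Plurality — first-place votes: E 9, A 4, B 0, D 10, C 2. Winner: D.
The two methods disagree.

no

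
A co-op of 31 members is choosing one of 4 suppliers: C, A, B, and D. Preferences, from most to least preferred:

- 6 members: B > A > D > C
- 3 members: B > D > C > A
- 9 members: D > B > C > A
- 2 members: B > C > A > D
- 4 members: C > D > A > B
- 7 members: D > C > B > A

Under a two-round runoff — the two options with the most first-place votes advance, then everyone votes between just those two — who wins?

D

Round 1 first-place votes: C 4, A 0, B 11, D 16.
D and B advance.
Runoff: D is preferred to B by 20 voters; B by 11.
D wins the runoff.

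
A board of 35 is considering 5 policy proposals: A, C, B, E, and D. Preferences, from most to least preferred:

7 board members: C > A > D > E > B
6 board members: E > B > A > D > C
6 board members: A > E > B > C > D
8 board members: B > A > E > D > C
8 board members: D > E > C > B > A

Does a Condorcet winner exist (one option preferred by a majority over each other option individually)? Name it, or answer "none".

Checking pairwise contests:
B beats A 22–13.
A beats C 20–15.
E beats B 27–8.
A beats E 21–14.
A beats D 27–8.
Every option loses at least one head-to-head, so there is no Condorcet winner.

none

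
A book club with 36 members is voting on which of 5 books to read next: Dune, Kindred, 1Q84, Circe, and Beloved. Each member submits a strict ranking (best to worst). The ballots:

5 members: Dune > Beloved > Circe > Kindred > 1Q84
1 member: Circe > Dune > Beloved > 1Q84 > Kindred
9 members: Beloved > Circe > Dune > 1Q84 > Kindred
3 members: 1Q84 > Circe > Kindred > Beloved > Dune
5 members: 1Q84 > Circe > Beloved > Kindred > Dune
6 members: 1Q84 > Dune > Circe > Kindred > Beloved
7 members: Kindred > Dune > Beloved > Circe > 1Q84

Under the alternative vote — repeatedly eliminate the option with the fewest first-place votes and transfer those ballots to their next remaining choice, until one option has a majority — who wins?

Round 1: Dune 5, Kindred 7, 1Q84 14, Circe 1, Beloved 9. Eliminate Circe.
Round 2: Dune 6, Kindred 7, 1Q84 14, Beloved 9. Eliminate Dune.
Round 3: Kindred 7, 1Q84 14, Beloved 15. Eliminate Kindred.
Round 4: 1Q84 14, Beloved 22. Beloved has a majority.

Beloved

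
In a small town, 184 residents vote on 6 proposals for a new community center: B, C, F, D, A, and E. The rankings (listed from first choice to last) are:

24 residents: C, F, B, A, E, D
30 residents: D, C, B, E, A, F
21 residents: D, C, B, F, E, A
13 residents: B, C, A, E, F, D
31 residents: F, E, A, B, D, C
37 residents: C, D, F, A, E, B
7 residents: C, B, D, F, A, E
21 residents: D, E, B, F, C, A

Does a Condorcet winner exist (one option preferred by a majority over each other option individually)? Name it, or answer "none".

D vs B: 109–75 for D.
D vs C: 103–81 for D.
D vs F: 116–68 for D.
D vs A: 116–68 for D.
D vs E: 116–68 for D.
D beats every other option head-to-head.

D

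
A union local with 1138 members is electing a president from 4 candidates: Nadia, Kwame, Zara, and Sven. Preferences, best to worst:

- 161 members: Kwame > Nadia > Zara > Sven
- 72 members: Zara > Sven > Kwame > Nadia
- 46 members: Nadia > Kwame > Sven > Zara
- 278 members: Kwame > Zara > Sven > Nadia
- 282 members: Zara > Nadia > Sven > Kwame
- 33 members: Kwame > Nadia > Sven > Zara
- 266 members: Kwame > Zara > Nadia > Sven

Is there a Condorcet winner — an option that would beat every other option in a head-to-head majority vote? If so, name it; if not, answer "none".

Kwame vs Nadia: 810–328 for Kwame.
Kwame vs Zara: 784–354 for Kwame.
Kwame vs Sven: 784–354 for Kwame.
Kwame beats every other option head-to-head.

Kwame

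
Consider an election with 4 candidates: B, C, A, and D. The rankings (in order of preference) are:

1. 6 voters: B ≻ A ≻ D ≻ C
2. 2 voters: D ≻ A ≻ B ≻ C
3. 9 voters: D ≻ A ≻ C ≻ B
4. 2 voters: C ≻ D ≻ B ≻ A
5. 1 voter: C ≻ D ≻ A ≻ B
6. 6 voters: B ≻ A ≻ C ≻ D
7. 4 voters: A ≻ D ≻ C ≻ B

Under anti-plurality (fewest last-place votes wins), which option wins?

Last-place votes: B 14, C 8, A 2, D 6.
A is ranked last by the fewest voters, so A wins.

A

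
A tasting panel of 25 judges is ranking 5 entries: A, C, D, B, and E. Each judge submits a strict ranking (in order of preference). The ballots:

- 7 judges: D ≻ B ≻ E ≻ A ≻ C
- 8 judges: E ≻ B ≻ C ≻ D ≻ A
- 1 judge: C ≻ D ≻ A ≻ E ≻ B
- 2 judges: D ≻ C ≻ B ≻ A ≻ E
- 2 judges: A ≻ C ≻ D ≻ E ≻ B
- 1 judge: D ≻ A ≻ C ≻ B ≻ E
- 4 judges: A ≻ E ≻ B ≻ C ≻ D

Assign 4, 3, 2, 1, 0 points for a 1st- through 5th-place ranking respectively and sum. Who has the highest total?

A: 7·1 + 8·0 + 1·2 + 2·1 + 2·4 + 1·3 + 4·4 = 38
C: 7·0 + 8·2 + 1·4 + 2·3 + 2·3 + 1·2 + 4·1 = 38
D: 7·4 + 8·1 + 1·3 + 2·4 + 2·2 + 1·4 + 4·0 = 55
B: 7·3 + 8·3 + 1·0 + 2·2 + 2·0 + 1·1 + 4·2 = 58
E: 7·2 + 8·4 + 1·1 + 2·0 + 2·1 + 1·0 + 4·3 = 61
E has the highest Borda score (61).

E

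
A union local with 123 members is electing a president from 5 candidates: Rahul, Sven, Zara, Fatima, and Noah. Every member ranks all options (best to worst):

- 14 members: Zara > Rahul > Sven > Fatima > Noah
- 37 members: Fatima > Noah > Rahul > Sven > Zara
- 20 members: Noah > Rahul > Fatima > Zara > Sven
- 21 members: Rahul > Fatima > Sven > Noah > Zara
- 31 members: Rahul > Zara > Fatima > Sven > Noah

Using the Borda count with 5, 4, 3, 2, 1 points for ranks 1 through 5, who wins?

Rahul

Rahul: 14·4 + 37·3 + 20·4 + 21·5 + 31·5 = 507
Sven: 14·3 + 37·2 + 20·1 + 21·3 + 31·2 = 261
Zara: 14·5 + 37·1 + 20·2 + 21·1 + 31·4 = 292
Fatima: 14·2 + 37·5 + 20·3 + 21·4 + 31·3 = 450
Noah: 14·1 + 37·4 + 20·5 + 21·2 + 31·1 = 335
Rahul has the highest Borda score (507).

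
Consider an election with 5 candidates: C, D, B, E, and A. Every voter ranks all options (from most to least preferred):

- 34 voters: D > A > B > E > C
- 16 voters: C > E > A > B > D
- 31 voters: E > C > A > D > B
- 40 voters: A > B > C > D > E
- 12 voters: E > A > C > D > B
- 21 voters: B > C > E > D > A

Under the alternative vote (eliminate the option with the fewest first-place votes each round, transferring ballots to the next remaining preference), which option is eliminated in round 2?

B

Round 1: C 16, D 34, B 21, E 43, A 40. Eliminate C.
Round 2: D 34, B 21, E 59, A 40. Eliminate B.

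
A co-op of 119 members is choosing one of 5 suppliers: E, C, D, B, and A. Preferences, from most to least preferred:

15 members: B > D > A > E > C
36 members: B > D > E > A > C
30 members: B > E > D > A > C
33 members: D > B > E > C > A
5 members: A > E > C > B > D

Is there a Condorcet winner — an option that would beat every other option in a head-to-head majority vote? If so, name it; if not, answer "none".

B

B vs E: 114–5 for B.
B vs C: 114–5 for B.
B vs D: 86–33 for B.
B vs A: 114–5 for B.
B beats every other option head-to-head.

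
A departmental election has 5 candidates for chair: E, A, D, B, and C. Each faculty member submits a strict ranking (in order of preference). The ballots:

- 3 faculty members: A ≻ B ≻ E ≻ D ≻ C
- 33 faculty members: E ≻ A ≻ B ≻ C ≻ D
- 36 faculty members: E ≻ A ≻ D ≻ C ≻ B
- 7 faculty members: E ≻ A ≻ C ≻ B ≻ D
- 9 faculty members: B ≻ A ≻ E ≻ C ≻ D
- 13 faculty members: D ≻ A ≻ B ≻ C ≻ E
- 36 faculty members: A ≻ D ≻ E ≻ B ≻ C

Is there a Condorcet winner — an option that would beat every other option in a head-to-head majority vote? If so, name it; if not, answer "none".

E

E vs A: 76–61 for E.
E vs D: 88–49 for E.
E vs B: 112–25 for E.
E vs C: 124–13 for E.
E beats every other option head-to-head.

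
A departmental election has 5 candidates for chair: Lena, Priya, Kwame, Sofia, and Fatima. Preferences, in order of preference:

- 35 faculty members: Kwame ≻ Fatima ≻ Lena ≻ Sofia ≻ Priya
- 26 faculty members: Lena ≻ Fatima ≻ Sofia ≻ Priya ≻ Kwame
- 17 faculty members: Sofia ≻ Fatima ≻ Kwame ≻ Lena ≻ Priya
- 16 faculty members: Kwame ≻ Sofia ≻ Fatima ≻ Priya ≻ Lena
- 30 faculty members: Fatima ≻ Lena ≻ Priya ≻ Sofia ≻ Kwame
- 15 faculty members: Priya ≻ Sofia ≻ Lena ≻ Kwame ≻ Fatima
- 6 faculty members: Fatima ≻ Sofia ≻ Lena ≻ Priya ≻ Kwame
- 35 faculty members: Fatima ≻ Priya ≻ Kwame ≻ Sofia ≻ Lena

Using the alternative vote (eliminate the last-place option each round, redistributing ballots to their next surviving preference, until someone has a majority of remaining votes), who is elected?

Fatima

Round 1: Lena 26, Priya 15, Kwame 51, Sofia 17, Fatima 71. Eliminate Priya.
Round 2: Lena 26, Kwame 51, Sofia 32, Fatima 71. Eliminate Lena.
Round 3: Kwame 51, Sofia 32, Fatima 97. Fatima has a majority.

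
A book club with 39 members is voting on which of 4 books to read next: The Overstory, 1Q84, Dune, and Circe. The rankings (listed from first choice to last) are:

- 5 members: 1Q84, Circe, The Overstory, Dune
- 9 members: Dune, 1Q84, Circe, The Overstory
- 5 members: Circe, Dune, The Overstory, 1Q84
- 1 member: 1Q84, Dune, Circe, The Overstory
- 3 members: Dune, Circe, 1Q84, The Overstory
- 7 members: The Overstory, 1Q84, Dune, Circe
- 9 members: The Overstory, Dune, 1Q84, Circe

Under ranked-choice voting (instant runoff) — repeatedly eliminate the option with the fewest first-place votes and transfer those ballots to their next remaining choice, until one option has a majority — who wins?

The Overstory

Round 1: The Overstory 16, 1Q84 6, Dune 12, Circe 5. Eliminate Circe.
Round 2: The Overstory 16, 1Q84 6, Dune 17. Eliminate 1Q84.
Round 3: The Overstory 21, Dune 18. The Overstory has a majority.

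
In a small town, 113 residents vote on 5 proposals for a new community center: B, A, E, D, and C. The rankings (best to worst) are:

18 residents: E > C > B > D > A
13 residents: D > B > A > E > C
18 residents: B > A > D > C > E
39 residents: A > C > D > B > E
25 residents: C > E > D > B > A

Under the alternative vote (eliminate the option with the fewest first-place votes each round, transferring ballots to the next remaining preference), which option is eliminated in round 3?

Round 1: B 18, A 39, E 18, D 13, C 25. Eliminate D.
Round 2: B 31, A 39, E 18, C 25. Eliminate E.
Round 3: B 31, A 39, C 43. Eliminate B.

B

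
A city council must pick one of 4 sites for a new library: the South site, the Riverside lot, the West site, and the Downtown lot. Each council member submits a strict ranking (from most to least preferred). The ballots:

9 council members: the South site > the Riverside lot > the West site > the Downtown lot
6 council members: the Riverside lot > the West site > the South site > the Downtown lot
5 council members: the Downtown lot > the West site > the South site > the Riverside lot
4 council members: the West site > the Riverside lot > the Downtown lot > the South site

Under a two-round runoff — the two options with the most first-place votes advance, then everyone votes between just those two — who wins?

Round 1 first-place votes: the South site 9, the Riverside lot 6, the West site 4, the Downtown lot 5.
the South site and the Riverside lot advance.
Runoff: the South site is preferred to the Riverside lot by 14 voters; the Riverside lot by 10.
the South site wins the runoff.

the South site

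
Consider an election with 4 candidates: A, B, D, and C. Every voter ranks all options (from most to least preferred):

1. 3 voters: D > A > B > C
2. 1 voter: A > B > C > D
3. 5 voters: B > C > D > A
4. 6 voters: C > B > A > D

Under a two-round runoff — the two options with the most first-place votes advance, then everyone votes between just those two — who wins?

B

Round 1 first-place votes: A 1, B 5, D 3, C 6.
C and B advance.
Runoff: C is preferred to B by 6 voters; B by 9.
B wins the runoff.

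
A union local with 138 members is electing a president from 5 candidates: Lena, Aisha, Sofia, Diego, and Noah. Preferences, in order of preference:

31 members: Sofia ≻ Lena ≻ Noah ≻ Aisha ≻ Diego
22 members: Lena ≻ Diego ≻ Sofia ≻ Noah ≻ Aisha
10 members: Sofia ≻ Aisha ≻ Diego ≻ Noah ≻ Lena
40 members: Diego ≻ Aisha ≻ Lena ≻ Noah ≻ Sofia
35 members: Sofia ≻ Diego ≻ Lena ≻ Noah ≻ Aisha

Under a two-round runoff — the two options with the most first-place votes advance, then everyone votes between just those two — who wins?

Round 1 first-place votes: Lena 22, Aisha 0, Sofia 76, Diego 40, Noah 0.
Sofia and Diego advance.
Runoff: Sofia is preferred to Diego by 76 voters; Diego by 62.
Sofia wins the runoff.

Sofia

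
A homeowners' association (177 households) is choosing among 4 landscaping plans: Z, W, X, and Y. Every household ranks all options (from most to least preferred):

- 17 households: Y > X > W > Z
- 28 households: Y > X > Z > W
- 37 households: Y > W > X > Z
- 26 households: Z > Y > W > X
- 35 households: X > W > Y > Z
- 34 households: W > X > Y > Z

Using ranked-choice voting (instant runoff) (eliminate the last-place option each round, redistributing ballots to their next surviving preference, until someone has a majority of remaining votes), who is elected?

Y

Round 1: Z 26, W 34, X 35, Y 82. Eliminate Z.
Round 2: W 34, X 35, Y 108. Y has a majority.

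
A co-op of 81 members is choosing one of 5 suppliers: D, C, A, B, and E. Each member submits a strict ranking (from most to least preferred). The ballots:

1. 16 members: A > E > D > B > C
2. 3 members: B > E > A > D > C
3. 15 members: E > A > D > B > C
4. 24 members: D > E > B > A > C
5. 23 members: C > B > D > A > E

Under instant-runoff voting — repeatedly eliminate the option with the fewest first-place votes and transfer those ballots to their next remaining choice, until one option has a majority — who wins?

D

Round 1: D 24, C 23, A 16, B 3, E 15. Eliminate B.
Round 2: D 24, C 23, A 16, E 18. Eliminate A.
Round 3: D 24, C 23, E 34. Eliminate C.
Round 4: D 47, E 34. D has a majority.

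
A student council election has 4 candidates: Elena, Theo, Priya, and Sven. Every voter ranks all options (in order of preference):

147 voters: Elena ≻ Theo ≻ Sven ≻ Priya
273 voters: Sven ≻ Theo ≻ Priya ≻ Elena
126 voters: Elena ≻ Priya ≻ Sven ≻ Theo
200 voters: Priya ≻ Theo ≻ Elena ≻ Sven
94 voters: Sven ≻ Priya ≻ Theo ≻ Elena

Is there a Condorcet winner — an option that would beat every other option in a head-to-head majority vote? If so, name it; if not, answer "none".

none

Checking pairwise contests:
Theo beats Elena 567–273.
Sven beats Theo 493–347.
Sven beats Priya 514–326.
Elena beats Sven 473–367.
Every option loses at least one head-to-head, so there is no Condorcet winner.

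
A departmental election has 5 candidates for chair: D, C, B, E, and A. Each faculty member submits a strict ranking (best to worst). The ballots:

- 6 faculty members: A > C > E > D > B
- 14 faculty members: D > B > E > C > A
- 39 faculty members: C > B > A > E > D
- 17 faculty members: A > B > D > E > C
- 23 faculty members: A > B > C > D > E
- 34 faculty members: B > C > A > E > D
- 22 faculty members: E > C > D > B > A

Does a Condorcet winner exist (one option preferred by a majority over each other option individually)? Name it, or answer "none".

B

B vs D: 113–42 for B.
B vs C: 88–67 for B.
B vs E: 127–28 for B.
B vs A: 109–46 for B.
B beats every other option head-to-head.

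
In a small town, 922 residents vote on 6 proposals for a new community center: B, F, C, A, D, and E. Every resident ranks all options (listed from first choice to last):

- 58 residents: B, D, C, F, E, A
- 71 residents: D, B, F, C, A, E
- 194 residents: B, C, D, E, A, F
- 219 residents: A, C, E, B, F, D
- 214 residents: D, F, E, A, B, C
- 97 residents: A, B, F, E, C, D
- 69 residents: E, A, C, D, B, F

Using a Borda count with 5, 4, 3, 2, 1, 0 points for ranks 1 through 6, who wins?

B: 58·5 + 71·4 + 194·5 + 219·2 + 214·1 + 97·4 + 69·1 = 2653
F: 58·2 + 71·3 + 194·0 + 219·1 + 214·4 + 97·3 + 69·0 = 1695
C: 58·3 + 71·2 + 194·4 + 219·4 + 214·0 + 97·1 + 69·3 = 2272
A: 58·0 + 71·1 + 194·1 + 219·5 + 214·2 + 97·5 + 69·4 = 2549
D: 58·4 + 71·5 + 194·3 + 219·0 + 214·5 + 97·0 + 69·2 = 2377
E: 58·1 + 71·0 + 194·2 + 219·3 + 214·3 + 97·2 + 69·5 = 2284
B has the highest Borda score (2653).

B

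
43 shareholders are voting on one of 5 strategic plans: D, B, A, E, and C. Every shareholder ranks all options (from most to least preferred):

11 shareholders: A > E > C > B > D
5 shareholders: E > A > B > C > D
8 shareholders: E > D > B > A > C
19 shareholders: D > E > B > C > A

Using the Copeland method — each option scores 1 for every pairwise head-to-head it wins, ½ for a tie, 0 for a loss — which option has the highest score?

D: beats B, A, and C; loses to E → score 3.
B: beats A and C; loses to D and E → score 2.
A: beats C; loses to D, B, and E → score 1.
E: beats D, B, A, and C → score 4.
C: loses to D, B, A, and E → score 0.
E has the best pairwise record.

E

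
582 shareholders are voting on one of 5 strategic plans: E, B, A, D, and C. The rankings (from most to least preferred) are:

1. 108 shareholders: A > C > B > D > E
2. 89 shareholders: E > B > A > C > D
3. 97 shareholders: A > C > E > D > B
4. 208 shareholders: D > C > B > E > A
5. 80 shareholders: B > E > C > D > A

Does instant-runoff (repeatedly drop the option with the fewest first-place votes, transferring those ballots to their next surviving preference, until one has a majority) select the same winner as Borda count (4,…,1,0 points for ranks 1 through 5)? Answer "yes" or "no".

no

Instant-runoff — R1 E 89, B 80, A 205, D 208, C 0 (C out); R2 E 89, B 80, A 205, D 208 (B out); R3 E 169, A 205, D 208 (E out); R4 A 294, D 288 (A winner). Winner: A.
Borda — scores: E 998, B 1219, A 998, D 1117, C 1488. Winner: C.
The two methods disagree.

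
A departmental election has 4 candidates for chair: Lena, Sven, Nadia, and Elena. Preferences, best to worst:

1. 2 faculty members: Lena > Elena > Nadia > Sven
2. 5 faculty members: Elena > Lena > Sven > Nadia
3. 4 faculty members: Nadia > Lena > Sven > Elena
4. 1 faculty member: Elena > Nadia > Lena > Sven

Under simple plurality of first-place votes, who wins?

First-place votes: Lena 2, Sven 0, Nadia 4, Elena 6.
Elena has the most first-place votes.

Elena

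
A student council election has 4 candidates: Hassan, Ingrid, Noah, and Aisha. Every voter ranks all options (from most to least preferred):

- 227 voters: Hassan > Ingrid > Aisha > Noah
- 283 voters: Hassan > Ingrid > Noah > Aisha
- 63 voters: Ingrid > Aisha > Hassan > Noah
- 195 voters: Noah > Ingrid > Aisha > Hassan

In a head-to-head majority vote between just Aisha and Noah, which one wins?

Noah

Voters preferring Aisha to Noah: 290; preferring Noah to Aisha: 478.
Noah wins the head-to-head.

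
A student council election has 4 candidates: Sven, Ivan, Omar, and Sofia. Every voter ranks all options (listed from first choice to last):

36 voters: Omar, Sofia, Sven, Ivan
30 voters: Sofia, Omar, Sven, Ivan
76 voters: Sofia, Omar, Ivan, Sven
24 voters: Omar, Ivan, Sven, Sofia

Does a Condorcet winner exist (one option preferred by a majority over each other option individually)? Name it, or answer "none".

Sofia

Sofia vs Sven: 142–24 for Sofia.
Sofia vs Ivan: 142–24 for Sofia.
Sofia vs Omar: 106–60 for Sofia.
Sofia beats every other option head-to-head.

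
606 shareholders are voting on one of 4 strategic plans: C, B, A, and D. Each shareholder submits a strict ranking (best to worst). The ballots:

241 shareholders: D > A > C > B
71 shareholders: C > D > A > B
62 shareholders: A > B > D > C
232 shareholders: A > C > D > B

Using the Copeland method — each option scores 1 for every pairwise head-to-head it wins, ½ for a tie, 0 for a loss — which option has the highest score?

D

C: beats B; ties D; loses to A → score 1.5.
B: loses to C, A, and D → score 0.
A: beats C and B; loses to D → score 2.
D: beats B and A; ties C → score 2.5.
D has the best pairwise record.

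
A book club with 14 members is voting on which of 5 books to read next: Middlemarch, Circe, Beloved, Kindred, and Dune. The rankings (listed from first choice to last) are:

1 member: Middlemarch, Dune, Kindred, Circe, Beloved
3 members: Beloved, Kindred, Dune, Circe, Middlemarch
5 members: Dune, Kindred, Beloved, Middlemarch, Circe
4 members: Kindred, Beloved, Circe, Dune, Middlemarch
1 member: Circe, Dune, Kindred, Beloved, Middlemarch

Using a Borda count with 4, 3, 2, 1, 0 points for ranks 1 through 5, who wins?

Middlemarch: 1·4 + 3·0 + 5·1 + 4·0 + 1·0 = 9
Circe: 1·1 + 3·1 + 5·0 + 4·2 + 1·4 = 16
Beloved: 1·0 + 3·4 + 5·2 + 4·3 + 1·1 = 35
Kindred: 1·2 + 3·3 + 5·3 + 4·4 + 1·2 = 44
Dune: 1·3 + 3·2 + 5·4 + 4·1 + 1·3 = 36
Kindred has the highest Borda score (44).

Kindred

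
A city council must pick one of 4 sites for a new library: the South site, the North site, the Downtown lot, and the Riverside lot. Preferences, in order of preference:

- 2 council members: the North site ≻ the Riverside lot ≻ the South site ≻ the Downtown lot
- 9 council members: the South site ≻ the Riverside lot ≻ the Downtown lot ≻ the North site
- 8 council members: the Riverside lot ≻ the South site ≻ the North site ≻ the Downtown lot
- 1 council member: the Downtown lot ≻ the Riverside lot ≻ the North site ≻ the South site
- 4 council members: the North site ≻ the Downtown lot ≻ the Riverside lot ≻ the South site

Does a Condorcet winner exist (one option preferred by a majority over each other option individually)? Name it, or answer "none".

the Riverside lot

the Riverside lot vs the South site: 15–9 for the Riverside lot.
the Riverside lot vs the North site: 18–6 for the Riverside lot.
the Riverside lot vs the Downtown lot: 19–5 for the Riverside lot.
the Riverside lot beats every other option head-to-head.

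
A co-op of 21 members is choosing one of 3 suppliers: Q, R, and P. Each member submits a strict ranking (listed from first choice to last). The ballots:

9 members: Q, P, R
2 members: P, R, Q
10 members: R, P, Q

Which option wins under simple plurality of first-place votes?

R

First-place votes: Q 9, R 10, P 2.
R has the most first-place votes.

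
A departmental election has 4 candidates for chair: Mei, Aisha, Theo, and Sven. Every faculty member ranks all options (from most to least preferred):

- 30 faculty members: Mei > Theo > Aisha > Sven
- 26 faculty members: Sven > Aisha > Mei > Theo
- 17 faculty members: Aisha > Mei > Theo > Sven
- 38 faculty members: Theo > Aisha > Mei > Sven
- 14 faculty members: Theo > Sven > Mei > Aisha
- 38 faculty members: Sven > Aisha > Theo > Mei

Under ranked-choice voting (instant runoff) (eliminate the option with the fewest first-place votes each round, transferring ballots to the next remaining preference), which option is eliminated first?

Round 1: Mei 30, Aisha 17, Theo 52, Sven 64. Eliminate Aisha.

Aisha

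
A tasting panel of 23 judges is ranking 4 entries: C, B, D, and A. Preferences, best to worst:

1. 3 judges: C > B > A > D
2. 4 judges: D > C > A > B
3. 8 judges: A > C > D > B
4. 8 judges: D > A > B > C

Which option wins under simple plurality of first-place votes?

First-place votes: C 3, B 0, D 12, A 8.
D has the most first-place votes.

D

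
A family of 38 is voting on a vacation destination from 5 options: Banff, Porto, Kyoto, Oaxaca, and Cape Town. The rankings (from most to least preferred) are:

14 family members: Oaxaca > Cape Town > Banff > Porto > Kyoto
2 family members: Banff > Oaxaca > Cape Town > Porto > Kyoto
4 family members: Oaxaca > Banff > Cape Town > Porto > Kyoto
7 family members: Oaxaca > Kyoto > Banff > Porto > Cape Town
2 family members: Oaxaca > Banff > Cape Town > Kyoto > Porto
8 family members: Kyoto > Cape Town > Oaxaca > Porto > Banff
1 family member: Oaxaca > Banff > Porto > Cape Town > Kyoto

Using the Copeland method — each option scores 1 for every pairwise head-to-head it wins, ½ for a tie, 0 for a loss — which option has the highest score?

Banff: beats Porto and Kyoto; loses to Oaxaca and Cape Town → score 2.
Porto: beats Kyoto; loses to Banff, Oaxaca, and Cape Town → score 1.
Kyoto: loses to Banff, Porto, Oaxaca, and Cape Town → score 0.
Oaxaca: beats Banff, Porto, Kyoto, and Cape Town → score 4.
Cape Town: beats Banff, Porto, and Kyoto; loses to Oaxaca → score 3.
Oaxaca has the best pairwise record.

Oaxaca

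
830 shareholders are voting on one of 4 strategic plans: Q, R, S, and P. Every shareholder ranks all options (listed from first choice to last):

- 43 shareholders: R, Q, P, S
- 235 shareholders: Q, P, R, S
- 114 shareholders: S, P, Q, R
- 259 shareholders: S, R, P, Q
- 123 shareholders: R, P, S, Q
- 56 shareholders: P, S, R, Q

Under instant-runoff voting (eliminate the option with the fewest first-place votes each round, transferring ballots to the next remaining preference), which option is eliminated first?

Round 1: Q 235, R 166, S 373, P 56. Eliminate P.

P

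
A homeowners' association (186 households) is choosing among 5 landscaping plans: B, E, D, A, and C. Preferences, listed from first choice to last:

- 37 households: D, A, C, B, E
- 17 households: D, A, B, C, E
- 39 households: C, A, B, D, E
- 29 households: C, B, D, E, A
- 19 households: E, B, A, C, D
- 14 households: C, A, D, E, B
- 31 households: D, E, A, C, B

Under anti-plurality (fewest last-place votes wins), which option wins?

C

Last-place votes: B 45, E 93, D 19, A 29, C 0.
C is ranked last by the fewest voters, so C wins.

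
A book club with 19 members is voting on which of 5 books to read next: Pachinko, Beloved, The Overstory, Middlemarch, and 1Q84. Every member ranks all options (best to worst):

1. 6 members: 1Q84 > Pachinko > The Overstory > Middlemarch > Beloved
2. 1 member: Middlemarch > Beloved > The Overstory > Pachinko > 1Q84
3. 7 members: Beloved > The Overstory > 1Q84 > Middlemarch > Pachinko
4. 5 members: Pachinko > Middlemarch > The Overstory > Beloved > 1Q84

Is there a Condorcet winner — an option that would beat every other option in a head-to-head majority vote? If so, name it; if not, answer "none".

Checking pairwise contests:
1Q84 beats Pachinko 13–6.
Pachinko beats Beloved 11–8.
Pachinko beats The Overstory 11–8.
Pachinko beats Middlemarch 11–8.
Beloved beats 1Q84 13–6.
Every option loses at least one head-to-head, so there is no Condorcet winner.

none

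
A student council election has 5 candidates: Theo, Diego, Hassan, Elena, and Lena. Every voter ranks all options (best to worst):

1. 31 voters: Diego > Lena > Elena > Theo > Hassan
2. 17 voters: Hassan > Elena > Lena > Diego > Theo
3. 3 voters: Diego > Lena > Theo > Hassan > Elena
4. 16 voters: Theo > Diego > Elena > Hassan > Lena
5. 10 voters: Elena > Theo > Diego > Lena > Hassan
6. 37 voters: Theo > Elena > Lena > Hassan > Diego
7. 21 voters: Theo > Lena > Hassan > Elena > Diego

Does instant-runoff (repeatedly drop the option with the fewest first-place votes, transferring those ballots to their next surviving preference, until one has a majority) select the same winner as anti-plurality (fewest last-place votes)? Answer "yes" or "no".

no

Instant-runoff — R1 Theo 74, Diego 34, Hassan 17, Elena 10, Lena 0 (Theo winner). Winner: Theo.
Anti-plurality — last-place votes: Theo 17, Diego 58, Hassan 41, Elena 3, Lena 16. Winner: Elena.
The two methods disagree.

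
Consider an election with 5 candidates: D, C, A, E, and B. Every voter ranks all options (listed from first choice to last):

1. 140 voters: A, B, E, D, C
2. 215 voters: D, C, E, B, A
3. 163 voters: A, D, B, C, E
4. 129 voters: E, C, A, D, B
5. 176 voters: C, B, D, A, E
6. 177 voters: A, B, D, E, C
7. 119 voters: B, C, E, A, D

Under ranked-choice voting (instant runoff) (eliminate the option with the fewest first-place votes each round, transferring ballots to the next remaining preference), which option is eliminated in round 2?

Round 1: D 215, C 176, A 480, E 129, B 119. Eliminate B.
Round 2: D 215, C 295, A 480, E 129. Eliminate E.

E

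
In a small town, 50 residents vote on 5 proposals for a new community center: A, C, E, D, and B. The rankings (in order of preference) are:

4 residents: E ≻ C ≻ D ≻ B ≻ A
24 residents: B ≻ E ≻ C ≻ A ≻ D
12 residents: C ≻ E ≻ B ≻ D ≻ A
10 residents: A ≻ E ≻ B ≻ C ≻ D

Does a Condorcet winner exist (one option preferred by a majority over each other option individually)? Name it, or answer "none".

E

E vs A: 40–10 for E.
E vs C: 38–12 for E.
E vs D: 50–0 for E.
E vs B: 26–24 for E.
E beats every other option head-to-head.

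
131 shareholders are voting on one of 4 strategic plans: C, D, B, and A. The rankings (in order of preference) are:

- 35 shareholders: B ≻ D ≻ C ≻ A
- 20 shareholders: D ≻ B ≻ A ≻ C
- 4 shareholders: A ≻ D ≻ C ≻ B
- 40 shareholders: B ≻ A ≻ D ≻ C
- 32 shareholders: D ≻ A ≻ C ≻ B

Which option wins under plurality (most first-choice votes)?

B

First-place votes: C 0, D 52, B 75, A 4.
B has the most first-place votes.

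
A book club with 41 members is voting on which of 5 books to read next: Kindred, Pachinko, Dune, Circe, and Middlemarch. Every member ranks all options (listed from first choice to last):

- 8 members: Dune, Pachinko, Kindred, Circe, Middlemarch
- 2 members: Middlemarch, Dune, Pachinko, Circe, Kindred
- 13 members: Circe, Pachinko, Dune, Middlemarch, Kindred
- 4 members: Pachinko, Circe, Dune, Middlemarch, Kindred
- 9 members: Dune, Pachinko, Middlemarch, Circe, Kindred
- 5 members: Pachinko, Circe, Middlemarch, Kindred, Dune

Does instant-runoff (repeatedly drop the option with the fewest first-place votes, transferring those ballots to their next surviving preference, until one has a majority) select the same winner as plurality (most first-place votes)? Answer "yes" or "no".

no

Instant-runoff — R1 Kindred 0, Pachinko 9, Dune 17, Circe 13, Middlemarch 2 (Kindred out); R2 Pachinko 9, Dune 17, Circe 13, Middlemarch 2 (Middlemarch out); R3 Pachinko 9, Dune 19, Circe 13 (Pachinko out); R4 Dune 19, Circe 22 (Circe winner). Winner: Circe.
Plurality — first-place votes: Kindred 0, Pachinko 9, Dune 17, Circe 13, Middlemarch 2. Winner: Dune.
The two methods disagree.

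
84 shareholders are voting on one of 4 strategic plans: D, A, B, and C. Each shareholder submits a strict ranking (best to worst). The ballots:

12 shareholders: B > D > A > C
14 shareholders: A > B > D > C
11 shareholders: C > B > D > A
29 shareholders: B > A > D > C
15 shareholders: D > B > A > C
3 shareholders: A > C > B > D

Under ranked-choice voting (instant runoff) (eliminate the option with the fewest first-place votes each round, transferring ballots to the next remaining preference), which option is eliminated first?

C

Round 1: D 15, A 17, B 41, C 11. Eliminate C.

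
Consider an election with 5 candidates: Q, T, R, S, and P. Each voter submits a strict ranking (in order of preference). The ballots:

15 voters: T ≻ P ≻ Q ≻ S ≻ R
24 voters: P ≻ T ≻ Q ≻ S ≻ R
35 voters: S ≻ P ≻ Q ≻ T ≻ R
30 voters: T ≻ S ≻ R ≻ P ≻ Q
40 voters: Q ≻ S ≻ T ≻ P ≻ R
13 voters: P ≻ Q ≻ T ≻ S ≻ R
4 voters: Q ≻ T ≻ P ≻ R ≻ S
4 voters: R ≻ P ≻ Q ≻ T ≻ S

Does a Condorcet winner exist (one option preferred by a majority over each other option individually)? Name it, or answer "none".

Checking pairwise contests:
P beats Q 121–44.
Q beats T 96–69.
Q beats R 131–34.
Q beats S 100–65.
T beats P 89–76.
Every option loses at least one head-to-head, so there is no Condorcet winner.

none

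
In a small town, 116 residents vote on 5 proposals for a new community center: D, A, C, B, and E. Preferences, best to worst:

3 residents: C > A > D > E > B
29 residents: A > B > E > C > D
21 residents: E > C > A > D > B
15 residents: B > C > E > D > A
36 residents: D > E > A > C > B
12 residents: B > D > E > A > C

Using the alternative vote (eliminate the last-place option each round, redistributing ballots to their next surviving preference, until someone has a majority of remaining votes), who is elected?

D

Round 1: D 36, A 29, C 3, B 27, E 21. Eliminate C.
Round 2: D 36, A 32, B 27, E 21. Eliminate E.
Round 3: D 36, A 53, B 27. Eliminate B.
Round 4: D 63, A 53. D has a majority.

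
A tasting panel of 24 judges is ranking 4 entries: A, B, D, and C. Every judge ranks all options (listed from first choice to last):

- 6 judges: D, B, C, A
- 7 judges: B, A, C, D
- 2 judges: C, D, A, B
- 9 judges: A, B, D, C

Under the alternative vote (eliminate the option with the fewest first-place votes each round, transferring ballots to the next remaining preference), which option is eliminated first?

C

Round 1: A 9, B 7, D 6, C 2. Eliminate C.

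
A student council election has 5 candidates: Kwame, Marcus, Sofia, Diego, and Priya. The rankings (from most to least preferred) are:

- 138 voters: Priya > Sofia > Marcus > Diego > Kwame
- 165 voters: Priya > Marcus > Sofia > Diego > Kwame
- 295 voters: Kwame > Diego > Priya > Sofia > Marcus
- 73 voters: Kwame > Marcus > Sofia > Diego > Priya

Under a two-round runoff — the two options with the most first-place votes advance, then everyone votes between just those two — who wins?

Round 1 first-place votes: Kwame 368, Marcus 0, Sofia 0, Diego 0, Priya 303.
Kwame and Priya advance.
Runoff: Kwame is preferred to Priya by 368 voters; Priya by 303.
Kwame wins the runoff.

Kwame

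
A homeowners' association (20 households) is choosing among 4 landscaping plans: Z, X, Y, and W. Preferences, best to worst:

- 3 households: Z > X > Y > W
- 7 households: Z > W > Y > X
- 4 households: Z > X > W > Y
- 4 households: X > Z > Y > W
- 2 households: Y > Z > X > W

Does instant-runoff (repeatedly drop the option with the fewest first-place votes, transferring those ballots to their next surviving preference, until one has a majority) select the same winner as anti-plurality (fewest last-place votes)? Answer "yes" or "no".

Instant-runoff — R1 Z 14, X 4, Y 2, W 0 (Z winner). Winner: Z.
Anti-plurality — last-place votes: Z 0, X 7, Y 4, W 9. Winner: Z.
The two methods agree.

yes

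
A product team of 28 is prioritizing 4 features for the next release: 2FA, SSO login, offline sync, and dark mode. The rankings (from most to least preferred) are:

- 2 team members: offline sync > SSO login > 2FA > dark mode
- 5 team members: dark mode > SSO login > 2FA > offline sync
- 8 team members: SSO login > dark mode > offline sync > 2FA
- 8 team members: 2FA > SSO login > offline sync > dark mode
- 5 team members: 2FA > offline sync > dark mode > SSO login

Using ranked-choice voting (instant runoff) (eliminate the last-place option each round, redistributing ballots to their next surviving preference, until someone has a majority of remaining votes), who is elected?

SSO login

Round 1: 2FA 13, SSO login 8, offline sync 2, dark mode 5. Eliminate offline sync.
Round 2: 2FA 13, SSO login 10, dark mode 5. Eliminate dark mode.
Round 3: 2FA 13, SSO login 15. SSO login has a majority.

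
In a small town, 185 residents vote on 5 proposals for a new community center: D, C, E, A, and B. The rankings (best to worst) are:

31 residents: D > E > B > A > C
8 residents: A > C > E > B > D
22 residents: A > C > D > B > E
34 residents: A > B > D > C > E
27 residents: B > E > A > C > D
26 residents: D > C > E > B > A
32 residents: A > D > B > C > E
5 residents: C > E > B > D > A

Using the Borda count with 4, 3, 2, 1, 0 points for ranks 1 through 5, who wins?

D: 31·4 + 8·0 + 22·2 + 34·2 + 27·0 + 26·4 + 32·3 + 5·1 = 441
C: 31·0 + 8·3 + 22·3 + 34·1 + 27·1 + 26·3 + 32·1 + 5·4 = 281
E: 31·3 + 8·2 + 22·0 + 34·0 + 27·3 + 26·2 + 32·0 + 5·3 = 257
A: 31·1 + 8·4 + 22·4 + 34·4 + 27·2 + 26·0 + 32·4 + 5·0 = 469
B: 31·2 + 8·1 + 22·1 + 34·3 + 27·4 + 26·1 + 32·2 + 5·2 = 402
A has the highest Borda score (469).

A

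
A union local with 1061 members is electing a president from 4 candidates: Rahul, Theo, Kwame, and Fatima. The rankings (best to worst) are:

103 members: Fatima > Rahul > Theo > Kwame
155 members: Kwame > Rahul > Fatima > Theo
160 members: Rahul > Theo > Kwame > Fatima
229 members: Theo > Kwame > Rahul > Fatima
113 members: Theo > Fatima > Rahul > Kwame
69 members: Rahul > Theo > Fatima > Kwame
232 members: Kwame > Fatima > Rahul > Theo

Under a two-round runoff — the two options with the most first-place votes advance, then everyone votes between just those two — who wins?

Theo

Round 1 first-place votes: Rahul 229, Theo 342, Kwame 387, Fatima 103.
Kwame and Theo advance.
Runoff: Kwame is preferred to Theo by 387 voters; Theo by 674.
Theo wins the runoff.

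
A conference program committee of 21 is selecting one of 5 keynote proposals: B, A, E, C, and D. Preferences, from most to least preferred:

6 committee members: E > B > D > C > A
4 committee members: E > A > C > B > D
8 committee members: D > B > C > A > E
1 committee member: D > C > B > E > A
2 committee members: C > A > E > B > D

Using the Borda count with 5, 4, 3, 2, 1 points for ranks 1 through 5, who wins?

B: 6·4 + 4·2 + 8·4 + 1·3 + 2·2 = 71
A: 6·1 + 4·4 + 8·2 + 1·1 + 2·4 = 47
E: 6·5 + 4·5 + 8·1 + 1·2 + 2·3 = 66
C: 6·2 + 4·3 + 8·3 + 1·4 + 2·5 = 62
D: 6·3 + 4·1 + 8·5 + 1·5 + 2·1 = 69
B has the highest Borda score (71).

B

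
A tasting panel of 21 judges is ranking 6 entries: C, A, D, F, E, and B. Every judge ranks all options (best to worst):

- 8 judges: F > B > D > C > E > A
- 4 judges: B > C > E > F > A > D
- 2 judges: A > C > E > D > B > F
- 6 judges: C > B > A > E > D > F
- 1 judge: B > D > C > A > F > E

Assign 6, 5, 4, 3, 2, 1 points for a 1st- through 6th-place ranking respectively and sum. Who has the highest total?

B

C: 8·3 + 4·5 + 2·5 + 6·6 + 1·4 = 94
A: 8·1 + 4·2 + 2·6 + 6·4 + 1·3 = 55
D: 8·4 + 4·1 + 2·3 + 6·2 + 1·5 = 59
F: 8·6 + 4·3 + 2·1 + 6·1 + 1·2 = 70
E: 8·2 + 4·4 + 2·4 + 6·3 + 1·1 = 59
B: 8·5 + 4·6 + 2·2 + 6·5 + 1·6 = 104
B has the highest Borda score (104).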